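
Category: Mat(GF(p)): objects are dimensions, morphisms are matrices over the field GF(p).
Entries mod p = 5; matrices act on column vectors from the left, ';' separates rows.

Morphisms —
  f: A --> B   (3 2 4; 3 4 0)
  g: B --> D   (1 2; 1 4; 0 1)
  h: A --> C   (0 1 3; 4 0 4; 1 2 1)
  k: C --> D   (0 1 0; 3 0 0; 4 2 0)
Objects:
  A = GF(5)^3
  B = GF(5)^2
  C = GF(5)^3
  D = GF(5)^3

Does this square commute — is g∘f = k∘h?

Answer: COMMUTES

Trace:
Path 1 = f;g:
  e0=⟨1,0,0⟩ f-->⟨3,3⟩ g-->⟨4,0,3⟩
  e1=⟨0,1,0⟩ f-->⟨2,4⟩ g-->⟨0,3,4⟩
  e2=⟨0,0,1⟩ f-->⟨4,0⟩ g-->⟨4,4,0⟩
  result₁ = (4 0 4; 0 3 4; 3 4 0)
Path 2 = h;k:
  e0=⟨1,0,0⟩ h-->⟨0,4,1⟩ k-->⟨4,0,3⟩
  e1=⟨0,1,0⟩ h-->⟨1,0,2⟩ k-->⟨0,3,4⟩
  e2=⟨0,0,1⟩ h-->⟨3,4,1⟩ k-->⟨4,4,0⟩
  result₂ = (4 0 4; 0 3 4; 3 4 0)
Equal? same morphism ✓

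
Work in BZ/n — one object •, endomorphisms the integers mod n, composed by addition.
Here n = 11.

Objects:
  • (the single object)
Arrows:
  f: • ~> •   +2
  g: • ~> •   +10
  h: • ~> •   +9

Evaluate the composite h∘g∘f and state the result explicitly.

Answer: +10

Work:
  0 +2≡2 +10≡1 +9≡10  (mod 11)
result: +10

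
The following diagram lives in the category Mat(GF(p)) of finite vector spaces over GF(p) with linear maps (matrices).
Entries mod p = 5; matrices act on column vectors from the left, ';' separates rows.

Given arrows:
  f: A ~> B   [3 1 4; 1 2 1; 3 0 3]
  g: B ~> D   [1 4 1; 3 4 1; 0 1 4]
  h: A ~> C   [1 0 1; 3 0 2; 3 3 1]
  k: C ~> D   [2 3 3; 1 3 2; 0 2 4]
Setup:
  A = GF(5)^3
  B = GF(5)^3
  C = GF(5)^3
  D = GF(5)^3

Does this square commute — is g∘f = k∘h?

Answer: COMMUTES

Trace:
Path 1 = f;g:
  e0=[1,0,0] f~>[3,1,3] g~>[0,1,3]
  e1=[0,1,0] f~>[1,2,0] g~>[4,1,2]
  e2=[0,0,1] f~>[4,1,3] g~>[1,4,3]
  composite₁ = [0 4 1; 1 1 4; 3 2 3]
Path 2 = h;k:
  e0=[1,0,0] h~>[1,3,3] k~>[0,1,3]
  e1=[0,1,0] h~>[0,0,3] k~>[4,1,2]
  e2=[0,0,1] h~>[1,2,1] k~>[1,4,3]
  composite₂ = [0 4 1; 1 1 4; 3 2 3]
Equal? YES — commutes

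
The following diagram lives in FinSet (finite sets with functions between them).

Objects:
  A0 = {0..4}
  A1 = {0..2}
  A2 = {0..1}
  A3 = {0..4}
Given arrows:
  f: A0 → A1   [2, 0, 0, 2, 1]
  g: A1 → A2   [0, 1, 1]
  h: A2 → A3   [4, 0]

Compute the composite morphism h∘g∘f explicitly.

Answer: [0, 4, 4, 0, 0]

Derivation:
  0 f→2 g→1 h→0
  1 f→0 g→0 h→4
  2 f→0 g→0 h→4
  3 f→2 g→1 h→0
  4 f→1 g→1 h→0
⟦path⟧: [0, 4, 4, 0, 0]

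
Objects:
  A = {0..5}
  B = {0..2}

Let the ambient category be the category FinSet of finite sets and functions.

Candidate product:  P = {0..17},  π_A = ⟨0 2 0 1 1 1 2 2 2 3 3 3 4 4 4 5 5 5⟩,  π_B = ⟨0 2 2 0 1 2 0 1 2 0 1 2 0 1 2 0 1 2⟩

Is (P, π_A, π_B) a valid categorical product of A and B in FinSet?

Answer: NOT A VALID PRODUCT — duplicate pair at indices 8,1

Work:
|A|·|B| = 6·3 = 18;  |P| = 18
Check the pairing map k ↦ (π_A(k), π_B(k)):
  0 : (0,0)
  1 : (2,2)
  2 : (0,2)
  3 : (1,0)
  4 : (1,1)
  5 : (1,2)
  6 : (2,0)
  7 : (2,1)
  8 : (2,2)  ✗ repeats pair of k=1
  9 : (3,0)
  10 : (3,1)
  11 : (3,2)
  12 : (4,0)
  13 : (4,1)
  14 : (4,2)
  15 : (5,0)
  16 : (5,1)
  17 : (5,2)
distinct pairs in image: 17 / 18 needed
  → (2,2) hit at k=1 and k=8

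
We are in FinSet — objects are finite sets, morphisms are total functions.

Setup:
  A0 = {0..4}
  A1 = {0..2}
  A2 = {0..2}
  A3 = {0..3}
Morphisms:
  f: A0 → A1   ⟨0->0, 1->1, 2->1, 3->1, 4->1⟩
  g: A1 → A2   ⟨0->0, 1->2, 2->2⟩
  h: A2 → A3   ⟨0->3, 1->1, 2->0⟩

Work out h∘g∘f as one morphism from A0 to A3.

Answer: ⟨0->3, 1->0, 2->0, 3->0, 4->0⟩

Derivation:
  0 f→0 g→0 h→3
  1 f→1 g→2 h→0
  2 f→1 g→2 h→0
  3 f→1 g→2 h→0
  4 f→1 g→2 h→0
⟦path⟧: ⟨0->3, 1->0, 2->0, 3->0, 4->0⟩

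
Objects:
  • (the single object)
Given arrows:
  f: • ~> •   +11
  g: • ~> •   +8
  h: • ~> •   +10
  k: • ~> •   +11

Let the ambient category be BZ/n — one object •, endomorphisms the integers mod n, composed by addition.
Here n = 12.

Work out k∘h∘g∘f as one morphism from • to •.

  0 +11≡11 +8≡7 +10≡5 +11≡4  (mod 12)
composite: +4

Answer: +4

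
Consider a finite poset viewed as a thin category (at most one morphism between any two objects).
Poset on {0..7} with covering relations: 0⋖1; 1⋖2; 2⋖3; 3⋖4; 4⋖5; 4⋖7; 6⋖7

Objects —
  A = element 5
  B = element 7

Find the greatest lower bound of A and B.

{x : x⊑A ∧ x⊑B} = {0,1,2,3,4}  (A=5, B=7)
  0 ⊑ 4
  1 ⊑ 4
  2 ⊑ 4
  3 ⊑ 4
  4 ⊑ 4
glb = 4

Answer: A∧B = 4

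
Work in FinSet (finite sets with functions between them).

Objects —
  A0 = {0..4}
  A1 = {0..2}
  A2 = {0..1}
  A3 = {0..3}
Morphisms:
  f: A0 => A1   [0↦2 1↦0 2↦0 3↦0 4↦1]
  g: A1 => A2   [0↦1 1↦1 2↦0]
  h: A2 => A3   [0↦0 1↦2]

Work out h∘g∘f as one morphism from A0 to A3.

  0 f=>2 g=>0 h=>0
  1 f=>0 g=>1 h=>2
  2 f=>0 g=>1 h=>2
  3 f=>0 g=>1 h=>2
  4 f=>1 g=>1 h=>2
composite: [0↦0 1↦2 2↦2 3↦2 4↦2]

Answer: [0↦0 1↦2 2↦2 3↦2 4↦2]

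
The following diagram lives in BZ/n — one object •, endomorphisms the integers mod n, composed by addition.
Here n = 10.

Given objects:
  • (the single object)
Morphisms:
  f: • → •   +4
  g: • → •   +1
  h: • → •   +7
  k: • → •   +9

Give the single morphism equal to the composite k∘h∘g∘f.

  0 +4≡4 +1≡5 +7≡2 +9≡1  (mod 10)
composite: +1

Answer: +1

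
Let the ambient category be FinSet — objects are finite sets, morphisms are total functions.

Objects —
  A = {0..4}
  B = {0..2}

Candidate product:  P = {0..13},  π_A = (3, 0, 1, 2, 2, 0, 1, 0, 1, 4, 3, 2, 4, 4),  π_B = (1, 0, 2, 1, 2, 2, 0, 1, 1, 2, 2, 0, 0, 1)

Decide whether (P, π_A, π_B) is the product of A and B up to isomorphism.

|A|·|B| = 5·3 = 15;  |P| = 14
  → cardinalities differ; no bijection possible.

Answer: NOT A VALID PRODUCT — |P|=14 ≠ |A|·|B|=15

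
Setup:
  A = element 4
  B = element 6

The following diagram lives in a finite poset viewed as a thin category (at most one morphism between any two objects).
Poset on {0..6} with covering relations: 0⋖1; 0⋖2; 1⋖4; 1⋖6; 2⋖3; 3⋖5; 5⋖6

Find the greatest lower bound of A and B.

Answer: A∧B = 1

Trace:
Lower bounds of A=4 and B=6: {0,1}
  0 ≤ 1
  1 ≤ 1
glb = 1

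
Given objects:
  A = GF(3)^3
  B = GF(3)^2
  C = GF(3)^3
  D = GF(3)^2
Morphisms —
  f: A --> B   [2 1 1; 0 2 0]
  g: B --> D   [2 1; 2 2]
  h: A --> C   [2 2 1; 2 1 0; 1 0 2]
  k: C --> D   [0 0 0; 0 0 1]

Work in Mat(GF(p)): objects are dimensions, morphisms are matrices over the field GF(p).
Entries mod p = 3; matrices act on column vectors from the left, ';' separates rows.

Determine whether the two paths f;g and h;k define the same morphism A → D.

Answer: DOES NOT COMMUTE

Derivation:
1) trace f;g:
  e0=(1,0,0) f-->(2,0) g-->(1,1)
  e1=(0,1,0) f-->(1,2) g-->(1,0)
  e2=(0,0,1) f-->(1,0) g-->(2,2)
  ⟦path⟧₁ = [1 1 2; 1 0 2]
2) trace h;k:
  e0=(1,0,0) h-->(2,2,1) k-->(0,1)
  e1=(0,1,0) h-->(2,1,0) k-->(0,0)
  e2=(0,0,1) h-->(1,0,2) k-->(0,2)
  ⟦path⟧₂ = [0 0 0; 1 0 2]
Equal? distinct morphisms ✗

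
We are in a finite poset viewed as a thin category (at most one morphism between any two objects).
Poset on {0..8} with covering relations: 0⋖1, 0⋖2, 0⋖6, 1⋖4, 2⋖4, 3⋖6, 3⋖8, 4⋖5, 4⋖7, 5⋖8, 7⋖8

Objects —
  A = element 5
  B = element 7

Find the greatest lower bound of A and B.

Lower bounds of A=5 and B=7: {0,1,2,4}
  0 ≤ 4
  1 ≤ 4
  2 ≤ 4
  4 ≤ 4
glb = 4

Answer: A∧B = 4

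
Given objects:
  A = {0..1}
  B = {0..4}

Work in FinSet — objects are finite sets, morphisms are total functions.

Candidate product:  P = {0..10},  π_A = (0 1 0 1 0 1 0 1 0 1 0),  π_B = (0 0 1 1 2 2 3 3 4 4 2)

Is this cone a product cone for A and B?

|A|·|B| = 2·5 = 10;  |P| = 11
  → cardinalities differ; no bijection possible.

Answer: NOT A VALID PRODUCT — |P|=11 ≠ |A|·|B|=10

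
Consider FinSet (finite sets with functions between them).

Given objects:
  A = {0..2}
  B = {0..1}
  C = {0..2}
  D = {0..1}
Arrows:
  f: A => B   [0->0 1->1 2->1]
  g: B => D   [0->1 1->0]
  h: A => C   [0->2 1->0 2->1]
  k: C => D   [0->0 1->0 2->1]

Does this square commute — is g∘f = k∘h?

1) trace f;g:
  0 f=>0 g=>1
  1 f=>1 g=>0
  2 f=>1 g=>0
  result₁ = [0->1 1->0 2->0]
2) trace h;k:
  0 h=>2 k=>1
  1 h=>0 k=>0
  2 h=>1 k=>0
  result₂ = [0->1 1->0 2->0]
Equal? equal; square commutes

Answer: COMMUTES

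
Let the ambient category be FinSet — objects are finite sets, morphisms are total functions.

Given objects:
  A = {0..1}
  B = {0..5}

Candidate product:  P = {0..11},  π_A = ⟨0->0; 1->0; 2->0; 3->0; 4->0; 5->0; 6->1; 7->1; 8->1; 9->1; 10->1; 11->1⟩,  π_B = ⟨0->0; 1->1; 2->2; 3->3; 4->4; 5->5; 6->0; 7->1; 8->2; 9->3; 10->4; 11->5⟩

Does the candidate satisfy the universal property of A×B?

|A|·|B| = 2·6 = 12;  |P| = 12
Check the pairing map k ↦ (π_A(k), π_B(k)):
  0 -> (0,0)
  1 -> (0,1)
  2 -> (0,2)
  3 -> (0,3)
  4 -> (0,4)
  5 -> (0,5)
  6 -> (1,0)
  7 -> (1,1)
  8 -> (1,2)
  9 -> (1,3)
  10 -> (1,4)
  11 -> (1,5)
distinct pairs in image: 12 / 12 needed
  → bijection onto A×B; projections well-typed.

Answer: VALID PRODUCT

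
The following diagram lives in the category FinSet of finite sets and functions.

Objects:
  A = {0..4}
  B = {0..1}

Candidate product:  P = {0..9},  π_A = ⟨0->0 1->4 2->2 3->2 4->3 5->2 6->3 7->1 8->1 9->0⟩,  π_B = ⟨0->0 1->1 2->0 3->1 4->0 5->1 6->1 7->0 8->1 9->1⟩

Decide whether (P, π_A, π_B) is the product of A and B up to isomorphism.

|A|·|B| = 5·2 = 10;  |P| = 10
Check the pairing map k ↦ (π_A(k), π_B(k)):
  0 -> (0,0)
  1 -> (4,1)
  2 -> (2,0)
  3 -> (2,1)
  4 -> (3,0)
  5 -> (2,1)  ✗ repeats pair of k=3
  6 -> (3,1)
  7 -> (1,0)
  8 -> (1,1)
  9 -> (0,1)
distinct pairs in image: 9 / 10 needed
  → (2,1) hit at k=3 and k=5

Answer: NOT A VALID PRODUCT — duplicate pair at indices 5,3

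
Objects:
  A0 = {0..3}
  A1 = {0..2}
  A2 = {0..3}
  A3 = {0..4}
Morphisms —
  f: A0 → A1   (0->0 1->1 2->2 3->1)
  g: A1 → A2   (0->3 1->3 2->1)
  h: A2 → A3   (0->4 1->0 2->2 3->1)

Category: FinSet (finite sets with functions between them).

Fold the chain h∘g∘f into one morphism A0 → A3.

Answer: (0->1 1->1 2->0 3->1)

Derivation:
  0 f→0 g→3 h→1
  1 f→1 g→3 h→1
  2 f→2 g→1 h→0
  3 f→1 g→3 h→1
⟦path⟧: (0->1 1->1 2->0 3->1)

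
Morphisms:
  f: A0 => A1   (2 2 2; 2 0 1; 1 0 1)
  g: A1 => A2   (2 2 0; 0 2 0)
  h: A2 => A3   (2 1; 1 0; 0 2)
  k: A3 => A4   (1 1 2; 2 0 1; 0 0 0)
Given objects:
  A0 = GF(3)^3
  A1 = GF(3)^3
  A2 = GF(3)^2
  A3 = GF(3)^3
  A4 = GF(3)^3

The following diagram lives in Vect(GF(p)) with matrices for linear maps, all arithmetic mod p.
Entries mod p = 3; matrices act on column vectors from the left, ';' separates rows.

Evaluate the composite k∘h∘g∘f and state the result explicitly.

  e0=[1,0,0] f=>[2,2,1] g=>[2,1] h=>[2,2,2] k=>[2,0,0]
  e1=[0,1,0] f=>[2,0,0] g=>[1,0] h=>[2,1,0] k=>[0,1,0]
  e2=[0,0,1] f=>[2,1,1] g=>[0,2] h=>[2,0,1] k=>[1,2,0]
composite: (2 0 1; 0 1 2; 0 0 0)

Answer: (2 0 1; 0 1 2; 0 0 0)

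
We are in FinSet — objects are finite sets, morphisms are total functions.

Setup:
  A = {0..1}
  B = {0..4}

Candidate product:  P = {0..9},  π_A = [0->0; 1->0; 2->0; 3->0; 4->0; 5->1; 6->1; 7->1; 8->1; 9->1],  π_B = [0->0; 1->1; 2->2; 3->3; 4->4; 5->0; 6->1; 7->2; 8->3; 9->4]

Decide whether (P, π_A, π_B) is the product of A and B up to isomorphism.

|A|·|B| = 2·5 = 10;  |P| = 10
Check the pairing map k ↦ (π_A(k), π_B(k)):
  0 -> (0,0)
  1 -> (0,1)
  2 -> (0,2)
  3 -> (0,3)
  4 -> (0,4)
  5 -> (1,0)
  6 -> (1,1)
  7 -> (1,2)
  8 -> (1,3)
  9 -> (1,4)
distinct pairs in image: 10 / 10 needed
  → bijection onto A×B; projections well-typed.

Answer: VALID PRODUCT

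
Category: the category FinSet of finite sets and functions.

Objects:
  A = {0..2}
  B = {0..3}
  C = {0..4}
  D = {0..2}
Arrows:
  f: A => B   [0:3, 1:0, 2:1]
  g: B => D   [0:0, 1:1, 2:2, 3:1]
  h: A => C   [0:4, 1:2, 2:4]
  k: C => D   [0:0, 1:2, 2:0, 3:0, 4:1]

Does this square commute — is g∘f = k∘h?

Answer: COMMUTES

Derivation:
Along f;g (path 1):
  0 f=>3 g=>1
  1 f=>0 g=>0
  2 f=>1 g=>1
  result₁ = [0:1, 1:0, 2:1]
Along h;k (path 2):
  0 h=>4 k=>1
  1 h=>2 k=>0
  2 h=>4 k=>1
  result₂ = [0:1, 1:0, 2:1]
Equal? equal; square commutes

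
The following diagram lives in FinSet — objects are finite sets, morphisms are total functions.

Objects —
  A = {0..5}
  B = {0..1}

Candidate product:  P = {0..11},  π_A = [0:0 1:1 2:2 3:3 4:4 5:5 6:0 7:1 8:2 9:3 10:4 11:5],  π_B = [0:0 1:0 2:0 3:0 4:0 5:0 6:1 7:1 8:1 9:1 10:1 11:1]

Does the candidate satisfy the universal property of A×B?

|A|·|B| = 6·2 = 12;  |P| = 12
Check the pairing map k ↦ (π_A(k), π_B(k)):
  0 : (0,0)
  1 : (1,0)
  2 : (2,0)
  3 : (3,0)
  4 : (4,0)
  5 : (5,0)
  6 : (0,1)
  7 : (1,1)
  8 : (2,1)
  9 : (3,1)
  10 : (4,1)
  11 : (5,1)
distinct pairs in image: 12 / 12 needed
  → bijection onto A×B; projections well-typed.

Answer: VALID PRODUCT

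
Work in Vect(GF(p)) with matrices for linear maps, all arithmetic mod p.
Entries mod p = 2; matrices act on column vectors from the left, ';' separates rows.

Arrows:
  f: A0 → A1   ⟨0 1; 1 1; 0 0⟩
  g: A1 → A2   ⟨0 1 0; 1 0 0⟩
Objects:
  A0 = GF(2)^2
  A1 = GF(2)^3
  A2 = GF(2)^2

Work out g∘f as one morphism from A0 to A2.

Answer: ⟨1 1; 0 1⟩

Derivation:
  e0=[1,0] f→[0,1,0] g→[1,0]
  e1=[0,1] f→[1,1,0] g→[1,1]
composite: ⟨1 1; 0 1⟩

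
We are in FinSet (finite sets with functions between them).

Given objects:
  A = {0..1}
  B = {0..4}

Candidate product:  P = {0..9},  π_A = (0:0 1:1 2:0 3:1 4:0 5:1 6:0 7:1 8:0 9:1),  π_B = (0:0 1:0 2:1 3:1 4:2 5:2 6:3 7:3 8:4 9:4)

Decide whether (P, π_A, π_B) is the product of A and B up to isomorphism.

Answer: VALID PRODUCT

Trace:
|A|·|B| = 2·5 = 10;  |P| = 10
Check the pairing map k ↦ (π_A(k), π_B(k)):
  0 : (0,0)
  1 : (1,0)
  2 : (0,1)
  3 : (1,1)
  4 : (0,2)
  5 : (1,2)
  6 : (0,3)
  7 : (1,3)
  8 : (0,4)
  9 : (1,4)
distinct pairs in image: 10 / 10 needed
  → bijection onto A×B; projections well-typed.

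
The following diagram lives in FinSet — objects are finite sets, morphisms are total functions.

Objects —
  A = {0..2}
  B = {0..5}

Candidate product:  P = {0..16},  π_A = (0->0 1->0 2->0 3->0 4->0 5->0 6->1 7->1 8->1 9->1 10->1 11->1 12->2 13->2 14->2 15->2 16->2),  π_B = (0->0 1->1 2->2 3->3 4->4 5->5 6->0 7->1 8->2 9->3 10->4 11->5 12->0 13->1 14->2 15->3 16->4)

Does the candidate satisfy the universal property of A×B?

|A|·|B| = 3·6 = 18;  |P| = 17
  → cardinalities differ; no bijection possible.

Answer: NOT A VALID PRODUCT — |P|=17 ≠ |A|·|B|=18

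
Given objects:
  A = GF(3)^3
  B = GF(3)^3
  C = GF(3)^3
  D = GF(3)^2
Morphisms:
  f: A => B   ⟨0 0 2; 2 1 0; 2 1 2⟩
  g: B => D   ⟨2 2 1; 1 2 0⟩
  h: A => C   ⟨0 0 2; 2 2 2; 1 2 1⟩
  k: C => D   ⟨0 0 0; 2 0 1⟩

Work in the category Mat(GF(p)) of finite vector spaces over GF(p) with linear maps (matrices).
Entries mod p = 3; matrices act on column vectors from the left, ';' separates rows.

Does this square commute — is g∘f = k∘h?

1) trace f;g:
  e0=(1,0,0) f=>(0,2,2) g=>(0,1)
  e1=(0,1,0) f=>(0,1,1) g=>(0,2)
  e2=(0,0,1) f=>(2,0,2) g=>(0,2)
  ⟦path⟧₁ = ⟨0 0 0; 1 2 2⟩
2) trace h;k:
  e0=(1,0,0) h=>(0,2,1) k=>(0,1)
  e1=(0,1,0) h=>(0,2,2) k=>(0,2)
  e2=(0,0,1) h=>(2,2,1) k=>(0,2)
  ⟦path⟧₂ = ⟨0 0 0; 1 2 2⟩
Equal? same morphism ✓

Answer: COMMUTES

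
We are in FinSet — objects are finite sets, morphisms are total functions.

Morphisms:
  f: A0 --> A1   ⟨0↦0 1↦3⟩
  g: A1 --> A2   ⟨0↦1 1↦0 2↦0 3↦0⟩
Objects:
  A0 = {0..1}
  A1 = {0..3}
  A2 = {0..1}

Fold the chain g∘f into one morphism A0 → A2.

Answer: ⟨0↦1 1↦0⟩

Work:
  0 f-->0 g-->1
  1 f-->3 g-->0
result: ⟨0↦1 1↦0⟩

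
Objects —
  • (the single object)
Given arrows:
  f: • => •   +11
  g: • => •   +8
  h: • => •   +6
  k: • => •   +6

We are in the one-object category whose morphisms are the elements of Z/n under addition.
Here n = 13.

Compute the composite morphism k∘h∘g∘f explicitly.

  0 +11≡11 +8≡6 +6≡12 +6≡5  (mod 13)
⟦path⟧: +5

Answer: +5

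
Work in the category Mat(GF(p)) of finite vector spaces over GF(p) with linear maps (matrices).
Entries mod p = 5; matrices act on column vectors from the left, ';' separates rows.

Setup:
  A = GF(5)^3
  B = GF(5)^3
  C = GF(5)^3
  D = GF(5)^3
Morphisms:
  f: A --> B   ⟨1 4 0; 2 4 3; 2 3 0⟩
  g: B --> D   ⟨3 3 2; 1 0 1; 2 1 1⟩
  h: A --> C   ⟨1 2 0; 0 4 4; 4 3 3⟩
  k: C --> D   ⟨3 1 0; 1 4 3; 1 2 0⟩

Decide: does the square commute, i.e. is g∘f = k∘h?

Answer: COMMUTES

Derivation:
Along f;g (path 1):
  e0=⟨1,0,0⟩ f-->⟨1,2,2⟩ g-->⟨3,3,1⟩
  e1=⟨0,1,0⟩ f-->⟨4,4,3⟩ g-->⟨0,2,0⟩
  e2=⟨0,0,1⟩ f-->⟨0,3,0⟩ g-->⟨4,0,3⟩
  ⟦path⟧₁ = ⟨3 0 4; 3 2 0; 1 0 3⟩
Along h;k (path 2):
  e0=⟨1,0,0⟩ h-->⟨1,0,4⟩ k-->⟨3,3,1⟩
  e1=⟨0,1,0⟩ h-->⟨2,4,3⟩ k-->⟨0,2,0⟩
  e2=⟨0,0,1⟩ h-->⟨0,4,3⟩ k-->⟨4,0,3⟩
  ⟦path⟧₂ = ⟨3 0 4; 3 2 0; 1 0 3⟩
Equal? equal; square commutes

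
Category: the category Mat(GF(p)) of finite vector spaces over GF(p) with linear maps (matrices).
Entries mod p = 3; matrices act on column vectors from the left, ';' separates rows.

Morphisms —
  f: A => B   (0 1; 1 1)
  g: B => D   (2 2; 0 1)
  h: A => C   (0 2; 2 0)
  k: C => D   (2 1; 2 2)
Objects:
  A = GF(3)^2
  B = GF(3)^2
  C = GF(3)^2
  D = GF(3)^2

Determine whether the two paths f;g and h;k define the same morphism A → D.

Along f;g (path 1):
  e0=⟨1,0⟩ f=>⟨0,1⟩ g=>⟨2,1⟩
  e1=⟨0,1⟩ f=>⟨1,1⟩ g=>⟨1,1⟩
  result₁ = (2 1; 1 1)
Along h;k (path 2):
  e0=⟨1,0⟩ h=>⟨0,2⟩ k=>⟨2,1⟩
  e1=⟨0,1⟩ h=>⟨2,0⟩ k=>⟨1,1⟩
  result₂ = (2 1; 1 1)
Equal? equal; square commutes

Answer: COMMUTES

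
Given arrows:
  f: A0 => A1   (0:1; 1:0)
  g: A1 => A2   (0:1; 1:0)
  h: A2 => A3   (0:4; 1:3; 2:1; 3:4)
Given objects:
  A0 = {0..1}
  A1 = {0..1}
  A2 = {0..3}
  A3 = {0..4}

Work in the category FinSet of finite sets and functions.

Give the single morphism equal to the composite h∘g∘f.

  0 f=>1 g=>0 h=>4
  1 f=>0 g=>1 h=>3
composite: (0:4; 1:3)

Answer: (0:4; 1:3)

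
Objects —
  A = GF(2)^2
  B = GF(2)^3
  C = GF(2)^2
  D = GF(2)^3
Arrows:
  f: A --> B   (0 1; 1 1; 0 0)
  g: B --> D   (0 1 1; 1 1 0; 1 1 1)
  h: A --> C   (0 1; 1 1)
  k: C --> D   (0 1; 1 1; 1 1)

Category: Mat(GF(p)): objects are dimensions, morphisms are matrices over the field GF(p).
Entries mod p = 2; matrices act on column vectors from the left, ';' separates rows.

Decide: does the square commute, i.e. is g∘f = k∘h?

Answer: COMMUTES

Work:
Along f;g (path 1):
  e0=⟨1,0⟩ f-->⟨0,1,0⟩ g-->⟨1,1,1⟩
  e1=⟨0,1⟩ f-->⟨1,1,0⟩ g-->⟨1,0,0⟩
  result₁ = (1 1; 1 0; 1 0)
Along h;k (path 2):
  e0=⟨1,0⟩ h-->⟨0,1⟩ k-->⟨1,1,1⟩
  e1=⟨0,1⟩ h-->⟨1,1⟩ k-->⟨1,0,0⟩
  result₂ = (1 1; 1 0; 1 0)
Equal? same morphism ✓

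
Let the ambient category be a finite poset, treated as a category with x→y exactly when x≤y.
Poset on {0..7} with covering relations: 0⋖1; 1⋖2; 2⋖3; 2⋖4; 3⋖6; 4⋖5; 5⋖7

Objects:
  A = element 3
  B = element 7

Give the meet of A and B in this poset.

{x : x⊑A ∧ x⊑B} = {0,1,2}  (A=3, B=7)
  0 ⊑ 2
  1 ⊑ 2
  2 ⊑ 2
glb = 2

Answer: A∧B = 2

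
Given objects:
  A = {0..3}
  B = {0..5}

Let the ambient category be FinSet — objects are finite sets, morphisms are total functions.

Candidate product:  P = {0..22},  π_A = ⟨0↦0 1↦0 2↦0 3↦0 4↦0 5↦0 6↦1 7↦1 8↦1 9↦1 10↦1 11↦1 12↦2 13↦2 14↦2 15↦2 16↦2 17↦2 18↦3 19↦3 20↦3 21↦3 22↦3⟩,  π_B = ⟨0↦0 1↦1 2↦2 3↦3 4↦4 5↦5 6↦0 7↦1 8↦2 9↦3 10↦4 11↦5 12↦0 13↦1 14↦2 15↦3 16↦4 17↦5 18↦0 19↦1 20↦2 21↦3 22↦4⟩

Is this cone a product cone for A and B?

Answer: NOT A VALID PRODUCT — |P|=23 ≠ |A|·|B|=24

Work:
|A|·|B| = 4·6 = 24;  |P| = 23
  → cardinalities differ; no bijection possible.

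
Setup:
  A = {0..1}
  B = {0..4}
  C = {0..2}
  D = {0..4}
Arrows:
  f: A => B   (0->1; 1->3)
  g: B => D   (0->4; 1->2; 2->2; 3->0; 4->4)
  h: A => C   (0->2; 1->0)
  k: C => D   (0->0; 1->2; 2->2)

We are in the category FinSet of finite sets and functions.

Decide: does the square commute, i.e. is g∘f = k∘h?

Along f;g (path 1):
  0 f=>1 g=>2
  1 f=>3 g=>0
  result₁ = (0->2; 1->0)
Along h;k (path 2):
  0 h=>2 k=>2
  1 h=>0 k=>0
  result₂ = (0->2; 1->0)
Equal? same morphism ✓

Answer: COMMUTES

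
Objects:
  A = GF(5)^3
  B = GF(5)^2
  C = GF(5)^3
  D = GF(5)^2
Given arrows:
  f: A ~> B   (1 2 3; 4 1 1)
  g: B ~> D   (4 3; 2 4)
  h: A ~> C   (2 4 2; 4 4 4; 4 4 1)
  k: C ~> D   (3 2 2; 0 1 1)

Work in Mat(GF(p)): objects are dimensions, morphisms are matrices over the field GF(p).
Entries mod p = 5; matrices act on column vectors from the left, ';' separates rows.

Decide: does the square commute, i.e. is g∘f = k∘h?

Along f;g (path 1):
  e0=⟨1,0,0⟩ f~>⟨1,4⟩ g~>⟨1,3⟩
  e1=⟨0,1,0⟩ f~>⟨2,1⟩ g~>⟨1,3⟩
  e2=⟨0,0,1⟩ f~>⟨3,1⟩ g~>⟨0,0⟩
  ⟦path⟧₁ = (1 1 0; 3 3 0)
Along h;k (path 2):
  e0=⟨1,0,0⟩ h~>⟨2,4,4⟩ k~>⟨2,3⟩
  e1=⟨0,1,0⟩ h~>⟨4,4,4⟩ k~>⟨3,3⟩
  e2=⟨0,0,1⟩ h~>⟨2,4,1⟩ k~>⟨1,0⟩
  ⟦path⟧₂ = (2 3 1; 3 3 0)
Equal? differ; not commutative

Answer: DOES NOT COMMUTE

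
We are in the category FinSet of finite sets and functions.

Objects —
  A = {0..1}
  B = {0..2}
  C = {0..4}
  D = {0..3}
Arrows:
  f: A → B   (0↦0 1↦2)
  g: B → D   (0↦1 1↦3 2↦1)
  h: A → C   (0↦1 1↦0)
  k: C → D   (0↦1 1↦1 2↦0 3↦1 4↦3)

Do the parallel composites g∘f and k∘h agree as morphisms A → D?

Answer: COMMUTES

Work:
Along f;g (path 1):
  0 f→0 g→1
  1 f→2 g→1
  result₁ = (0↦1 1↦1)
Along h;k (path 2):
  0 h→1 k→1
  1 h→0 k→1
  result₂ = (0↦1 1↦1)
Equal? same morphism ✓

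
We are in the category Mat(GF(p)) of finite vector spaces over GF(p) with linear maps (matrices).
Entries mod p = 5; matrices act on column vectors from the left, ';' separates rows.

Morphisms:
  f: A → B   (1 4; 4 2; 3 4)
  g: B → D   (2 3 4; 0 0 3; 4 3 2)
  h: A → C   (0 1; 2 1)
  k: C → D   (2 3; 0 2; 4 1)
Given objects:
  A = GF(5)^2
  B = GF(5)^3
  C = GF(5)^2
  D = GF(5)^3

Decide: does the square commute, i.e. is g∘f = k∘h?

Answer: COMMUTES

Work:
Path 1 = f;g:
  e0=(1,0) f→(1,4,3) g→(1,4,2)
  e1=(0,1) f→(4,2,4) g→(0,2,0)
  ⟦path⟧₁ = (1 0; 4 2; 2 0)
Path 2 = h;k:
  e0=(1,0) h→(0,2) k→(1,4,2)
  e1=(0,1) h→(1,1) k→(0,2,0)
  ⟦path⟧₂ = (1 0; 4 2; 2 0)
Equal? equal; square commutes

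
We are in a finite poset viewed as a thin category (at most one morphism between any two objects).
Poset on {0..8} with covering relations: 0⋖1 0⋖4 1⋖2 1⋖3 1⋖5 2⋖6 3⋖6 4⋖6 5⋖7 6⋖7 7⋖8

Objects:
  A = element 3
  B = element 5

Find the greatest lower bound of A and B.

{x : x<=A ∧ x<=B} = {0,1}  (A=3, B=5)
  0 <= 1
  1 <= 1
glb = 1

Answer: A∧B = 1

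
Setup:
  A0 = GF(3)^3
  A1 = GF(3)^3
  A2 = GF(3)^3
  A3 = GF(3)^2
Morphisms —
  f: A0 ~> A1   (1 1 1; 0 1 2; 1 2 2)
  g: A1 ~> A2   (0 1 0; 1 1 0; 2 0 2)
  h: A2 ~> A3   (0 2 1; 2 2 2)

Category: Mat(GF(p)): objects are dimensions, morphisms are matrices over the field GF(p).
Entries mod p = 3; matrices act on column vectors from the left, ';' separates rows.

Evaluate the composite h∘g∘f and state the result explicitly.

  e0=⟨1,0,0⟩ f~>⟨1,0,1⟩ g~>⟨0,1,1⟩ h~>⟨0,1⟩
  e1=⟨0,1,0⟩ f~>⟨1,1,2⟩ g~>⟨1,2,0⟩ h~>⟨1,0⟩
  e2=⟨0,0,1⟩ f~>⟨1,2,2⟩ g~>⟨2,0,0⟩ h~>⟨0,1⟩
⟦path⟧: (0 1 0; 1 0 1)

Answer: (0 1 0; 1 0 1)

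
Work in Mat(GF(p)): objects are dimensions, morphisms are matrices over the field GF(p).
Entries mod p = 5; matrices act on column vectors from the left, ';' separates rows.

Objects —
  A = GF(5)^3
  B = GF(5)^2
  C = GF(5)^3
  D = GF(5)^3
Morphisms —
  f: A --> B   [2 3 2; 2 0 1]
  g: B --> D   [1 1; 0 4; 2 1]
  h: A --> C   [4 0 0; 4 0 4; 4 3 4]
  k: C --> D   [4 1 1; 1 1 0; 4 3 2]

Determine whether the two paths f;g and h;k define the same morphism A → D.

Answer: COMMUTES

Derivation:
1) trace f;g:
  e0=(1,0,0) f-->(2,2) g-->(4,3,1)
  e1=(0,1,0) f-->(3,0) g-->(3,0,1)
  e2=(0,0,1) f-->(2,1) g-->(3,4,0)
  composite₁ = [4 3 3; 3 0 4; 1 1 0]
2) trace h;k:
  e0=(1,0,0) h-->(4,4,4) k-->(4,3,1)
  e1=(0,1,0) h-->(0,0,3) k-->(3,0,1)
  e2=(0,0,1) h-->(0,4,4) k-->(3,4,0)
  composite₂ = [4 3 3; 3 0 4; 1 1 0]
Equal? equal; square commutes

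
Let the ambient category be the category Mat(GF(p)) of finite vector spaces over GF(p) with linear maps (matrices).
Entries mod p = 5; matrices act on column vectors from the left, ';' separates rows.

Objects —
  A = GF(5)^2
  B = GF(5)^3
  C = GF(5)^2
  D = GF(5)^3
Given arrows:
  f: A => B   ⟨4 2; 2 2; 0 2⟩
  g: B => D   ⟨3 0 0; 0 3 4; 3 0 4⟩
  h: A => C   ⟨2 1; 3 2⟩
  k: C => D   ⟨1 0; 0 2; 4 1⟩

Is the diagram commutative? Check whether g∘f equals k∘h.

Path 1 = f;g:
  e0=(1,0) f=>(4,2,0) g=>(2,1,2)
  e1=(0,1) f=>(2,2,2) g=>(1,4,4)
  ⟦path⟧₁ = ⟨2 1; 1 4; 2 4⟩
Path 2 = h;k:
  e0=(1,0) h=>(2,3) k=>(2,1,1)
  e1=(0,1) h=>(1,2) k=>(1,4,1)
  ⟦path⟧₂ = ⟨2 1; 1 4; 1 1⟩
Equal? differ; not commutative

Answer: DOES NOT COMMUTE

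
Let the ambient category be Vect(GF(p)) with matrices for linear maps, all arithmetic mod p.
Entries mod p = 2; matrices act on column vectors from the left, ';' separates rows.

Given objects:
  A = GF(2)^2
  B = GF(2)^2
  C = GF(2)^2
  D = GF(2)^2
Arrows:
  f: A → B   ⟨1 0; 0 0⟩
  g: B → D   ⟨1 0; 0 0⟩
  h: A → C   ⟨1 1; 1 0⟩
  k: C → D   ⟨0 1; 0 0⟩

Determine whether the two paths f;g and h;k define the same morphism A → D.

Path 1 = f;g:
  e0=(1,0) f→(1,0) g→(1,0)
  e1=(0,1) f→(0,0) g→(0,0)
  result₁ = ⟨1 0; 0 0⟩
Path 2 = h;k:
  e0=(1,0) h→(1,1) k→(1,0)
  e1=(0,1) h→(1,0) k→(0,0)
  result₂ = ⟨1 0; 0 0⟩
Equal? same morphism ✓

Answer: COMMUTES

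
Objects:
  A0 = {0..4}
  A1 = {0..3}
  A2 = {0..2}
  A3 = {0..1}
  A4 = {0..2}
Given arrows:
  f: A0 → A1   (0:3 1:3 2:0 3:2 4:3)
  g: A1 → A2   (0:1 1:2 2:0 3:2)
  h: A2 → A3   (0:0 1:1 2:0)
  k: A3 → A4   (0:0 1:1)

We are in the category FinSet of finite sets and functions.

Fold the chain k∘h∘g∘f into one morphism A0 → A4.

Answer: (0:0 1:0 2:1 3:0 4:0)

Work:
  0 f→3 g→2 h→0 k→0
  1 f→3 g→2 h→0 k→0
  2 f→0 g→1 h→1 k→1
  3 f→2 g→0 h→0 k→0
  4 f→3 g→2 h→0 k→0
result: (0:0 1:0 2:1 3:0 4:0)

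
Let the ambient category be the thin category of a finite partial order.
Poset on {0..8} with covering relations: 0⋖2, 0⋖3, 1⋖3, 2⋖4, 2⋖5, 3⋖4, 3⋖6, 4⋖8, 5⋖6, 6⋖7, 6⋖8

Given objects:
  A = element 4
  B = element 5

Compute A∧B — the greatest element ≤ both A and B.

{x : x≤A ∧ x≤B} = {0,2}  (A=4, B=5)
  0 ≤ 2
  2 ≤ 2
glb = 2

Answer: A∧B = 2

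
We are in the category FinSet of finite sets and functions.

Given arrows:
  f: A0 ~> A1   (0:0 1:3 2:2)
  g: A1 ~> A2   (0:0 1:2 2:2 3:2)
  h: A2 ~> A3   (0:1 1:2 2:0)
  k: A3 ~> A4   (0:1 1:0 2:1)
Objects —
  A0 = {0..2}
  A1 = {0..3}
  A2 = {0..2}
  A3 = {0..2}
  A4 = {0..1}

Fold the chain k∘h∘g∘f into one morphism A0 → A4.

Answer: (0:0 1:1 2:1)

Derivation:
  0 f~>0 g~>0 h~>1 k~>0
  1 f~>3 g~>2 h~>0 k~>1
  2 f~>2 g~>2 h~>0 k~>1
composite: (0:0 1:1 2:1)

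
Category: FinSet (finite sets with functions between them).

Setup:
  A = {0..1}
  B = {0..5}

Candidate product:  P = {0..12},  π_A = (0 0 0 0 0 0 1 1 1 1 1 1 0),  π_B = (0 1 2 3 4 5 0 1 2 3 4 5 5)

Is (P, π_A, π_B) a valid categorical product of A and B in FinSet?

Answer: NOT A VALID PRODUCT — |P|=13 ≠ |A|·|B|=12

Derivation:
|A|·|B| = 2·6 = 12;  |P| = 13
  → cardinalities differ; no bijection possible.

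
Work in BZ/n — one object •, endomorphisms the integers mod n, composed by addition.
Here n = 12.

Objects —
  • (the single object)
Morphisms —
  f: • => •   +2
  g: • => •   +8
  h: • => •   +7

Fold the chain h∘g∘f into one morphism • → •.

  0 +2≡2 +8≡10 +7≡5  (mod 12)
⟦path⟧: +5

Answer: +5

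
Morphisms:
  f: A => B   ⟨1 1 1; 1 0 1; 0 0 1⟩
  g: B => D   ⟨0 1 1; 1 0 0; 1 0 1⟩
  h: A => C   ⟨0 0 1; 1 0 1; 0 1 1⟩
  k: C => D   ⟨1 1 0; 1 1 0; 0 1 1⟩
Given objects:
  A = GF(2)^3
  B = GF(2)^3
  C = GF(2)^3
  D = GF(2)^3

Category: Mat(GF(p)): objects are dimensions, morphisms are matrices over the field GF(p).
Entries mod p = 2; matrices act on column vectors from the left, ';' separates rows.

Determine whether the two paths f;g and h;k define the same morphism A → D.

Answer: DOES NOT COMMUTE

Work:
1) trace f;g:
  e0=(1,0,0) f=>(1,1,0) g=>(1,1,1)
  e1=(0,1,0) f=>(1,0,0) g=>(0,1,1)
  e2=(0,0,1) f=>(1,1,1) g=>(0,1,0)
  ⟦path⟧₁ = ⟨1 0 0; 1 1 1; 1 1 0⟩
2) trace h;k:
  e0=(1,0,0) h=>(0,1,0) k=>(1,1,1)
  e1=(0,1,0) h=>(0,0,1) k=>(0,0,1)
  e2=(0,0,1) h=>(1,1,1) k=>(0,0,0)
  ⟦path⟧₂ = ⟨1 0 0; 1 0 0; 1 1 0⟩
Equal? differ; not commutative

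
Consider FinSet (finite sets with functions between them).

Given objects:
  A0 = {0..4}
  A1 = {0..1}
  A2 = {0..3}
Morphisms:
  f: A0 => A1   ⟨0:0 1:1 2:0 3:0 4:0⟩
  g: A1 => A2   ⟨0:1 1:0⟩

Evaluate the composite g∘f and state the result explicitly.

  0 f=>0 g=>1
  1 f=>1 g=>0
  2 f=>0 g=>1
  3 f=>0 g=>1
  4 f=>0 g=>1
⟦path⟧: ⟨0:1 1:0 2:1 3:1 4:1⟩

Answer: ⟨0:1 1:0 2:1 3:1 4:1⟩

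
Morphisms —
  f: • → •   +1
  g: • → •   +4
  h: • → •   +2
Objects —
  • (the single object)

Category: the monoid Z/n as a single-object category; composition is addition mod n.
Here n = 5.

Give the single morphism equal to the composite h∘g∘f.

  0 +1≡1 +4≡0 +2≡2  (mod 5)
⟦path⟧: +2

Answer: +2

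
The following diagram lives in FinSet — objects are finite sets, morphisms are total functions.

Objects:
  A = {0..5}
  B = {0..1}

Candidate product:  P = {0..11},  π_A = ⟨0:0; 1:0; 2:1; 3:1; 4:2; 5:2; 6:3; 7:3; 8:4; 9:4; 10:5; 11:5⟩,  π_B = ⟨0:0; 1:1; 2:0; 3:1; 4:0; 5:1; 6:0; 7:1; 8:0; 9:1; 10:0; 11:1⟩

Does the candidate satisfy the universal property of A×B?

Answer: VALID PRODUCT

Derivation:
|A|·|B| = 6·2 = 12;  |P| = 12
Check the pairing map k ↦ (π_A(k), π_B(k)):
  0 : (0,0)
  1 : (0,1)
  2 : (1,0)
  3 : (1,1)
  4 : (2,0)
  5 : (2,1)
  6 : (3,0)
  7 : (3,1)
  8 : (4,0)
  9 : (4,1)
  10 : (5,0)
  11 : (5,1)
distinct pairs in image: 12 / 12 needed
  → bijection onto A×B; projections well-typed.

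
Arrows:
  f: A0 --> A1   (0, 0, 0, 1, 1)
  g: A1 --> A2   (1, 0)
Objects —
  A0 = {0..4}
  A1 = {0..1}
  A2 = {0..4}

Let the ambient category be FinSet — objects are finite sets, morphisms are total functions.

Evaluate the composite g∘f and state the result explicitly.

Answer: (1, 1, 1, 0, 0)

Work:
  0 f-->0 g-->1
  1 f-->0 g-->1
  2 f-->0 g-->1
  3 f-->1 g-->0
  4 f-->1 g-->0
result: (1, 1, 1, 0, 0)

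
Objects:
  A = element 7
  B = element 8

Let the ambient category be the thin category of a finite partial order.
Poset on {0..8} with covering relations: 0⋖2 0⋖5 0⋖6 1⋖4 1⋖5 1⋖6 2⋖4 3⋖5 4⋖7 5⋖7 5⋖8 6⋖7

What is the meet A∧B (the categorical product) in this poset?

Lower bounds of A=7 and B=8: {0,1,3,5}
  0 ⊑ 5
  1 ⊑ 5
  3 ⊑ 5
  5 ⊑ 5
glb = 5

Answer: A∧B = 5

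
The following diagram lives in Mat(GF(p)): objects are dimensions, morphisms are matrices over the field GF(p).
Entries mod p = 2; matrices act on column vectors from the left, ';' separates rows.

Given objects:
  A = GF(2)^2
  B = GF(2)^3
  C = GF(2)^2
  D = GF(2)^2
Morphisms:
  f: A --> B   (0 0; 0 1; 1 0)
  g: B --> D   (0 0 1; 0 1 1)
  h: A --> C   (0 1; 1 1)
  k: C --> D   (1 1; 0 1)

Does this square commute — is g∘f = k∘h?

Answer: COMMUTES

Derivation:
Along f;g (path 1):
  e0=[1,0] f-->[0,0,1] g-->[1,1]
  e1=[0,1] f-->[0,1,0] g-->[0,1]
  result₁ = (1 0; 1 1)
Along h;k (path 2):
  e0=[1,0] h-->[0,1] k-->[1,1]
  e1=[0,1] h-->[1,1] k-->[0,1]
  result₂ = (1 0; 1 1)
Equal? equal; square commutes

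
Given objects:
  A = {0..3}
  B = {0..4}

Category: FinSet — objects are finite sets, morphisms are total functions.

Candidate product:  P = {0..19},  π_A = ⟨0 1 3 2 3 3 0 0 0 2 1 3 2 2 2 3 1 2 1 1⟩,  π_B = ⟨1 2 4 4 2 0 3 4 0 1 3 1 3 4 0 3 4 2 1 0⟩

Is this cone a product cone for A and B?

|A|·|B| = 4·5 = 20;  |P| = 20
Check the pairing map k ↦ (π_A(k), π_B(k)):
  0 -> (0,1)
  1 -> (1,2)
  2 -> (3,4)
  3 -> (2,4)
  4 -> (3,2)
  5 -> (3,0)
  6 -> (0,3)
  7 -> (0,4)
  8 -> (0,0)
  9 -> (2,1)
  10 -> (1,3)
  11 -> (3,1)
  12 -> (2,3)
  13 -> (2,4)  ✗ repeats pair of k=3
  14 -> (2,0)
  15 -> (3,3)
  16 -> (1,4)
  17 -> (2,2)
  18 -> (1,1)
  19 -> (1,0)
distinct pairs in image: 19 / 20 needed
  → (2,4) hit at k=3 and k=13

Answer: NOT A VALID PRODUCT — duplicate pair at indices 13,3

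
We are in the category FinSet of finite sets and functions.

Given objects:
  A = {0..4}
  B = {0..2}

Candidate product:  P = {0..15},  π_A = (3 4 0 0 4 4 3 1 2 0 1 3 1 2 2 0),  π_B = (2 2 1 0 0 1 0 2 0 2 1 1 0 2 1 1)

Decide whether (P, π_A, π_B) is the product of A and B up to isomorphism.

|A|·|B| = 5·3 = 15;  |P| = 16
  → cardinalities differ; no bijection possible.

Answer: NOT A VALID PRODUCT — |P|=16 ≠ |A|·|B|=15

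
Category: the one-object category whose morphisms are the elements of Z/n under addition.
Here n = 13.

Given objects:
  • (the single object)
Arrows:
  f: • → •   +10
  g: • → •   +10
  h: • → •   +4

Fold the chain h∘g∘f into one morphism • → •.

Answer: +11

Trace:
  0 +10≡10 +10≡7 +4≡11  (mod 13)
⟦path⟧: +11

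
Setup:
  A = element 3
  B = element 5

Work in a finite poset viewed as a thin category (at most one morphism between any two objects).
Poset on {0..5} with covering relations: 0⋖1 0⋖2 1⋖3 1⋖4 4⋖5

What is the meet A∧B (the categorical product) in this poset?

Common predecessors of 3,5: {0,1}
  0 ⊑ 1
  1 ⊑ 1
glb = 1

Answer: A∧B = 1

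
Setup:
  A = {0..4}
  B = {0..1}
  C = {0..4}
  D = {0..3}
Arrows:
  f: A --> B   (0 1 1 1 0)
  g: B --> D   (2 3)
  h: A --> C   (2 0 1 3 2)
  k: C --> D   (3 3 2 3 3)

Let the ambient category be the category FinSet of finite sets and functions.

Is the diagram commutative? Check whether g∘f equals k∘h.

Answer: COMMUTES

Derivation:
1) trace f;g:
  0 f-->0 g-->2
  1 f-->1 g-->3
  2 f-->1 g-->3
  3 f-->1 g-->3
  4 f-->0 g-->2
  result₁ = (2 3 3 3 2)
2) trace h;k:
  0 h-->2 k-->2
  1 h-->0 k-->3
  2 h-->1 k-->3
  3 h-->3 k-->3
  4 h-->2 k-->2
  result₂ = (2 3 3 3 2)
Equal? YES — commutes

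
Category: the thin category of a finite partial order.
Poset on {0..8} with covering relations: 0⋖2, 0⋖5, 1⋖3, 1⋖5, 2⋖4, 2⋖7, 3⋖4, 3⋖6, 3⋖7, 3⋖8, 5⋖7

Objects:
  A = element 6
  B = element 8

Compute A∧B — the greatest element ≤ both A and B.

Answer: A∧B = 3

Work:
Common predecessors of 6,8: {1,3}
  1 <= 3
  3 <= 3
glb = 3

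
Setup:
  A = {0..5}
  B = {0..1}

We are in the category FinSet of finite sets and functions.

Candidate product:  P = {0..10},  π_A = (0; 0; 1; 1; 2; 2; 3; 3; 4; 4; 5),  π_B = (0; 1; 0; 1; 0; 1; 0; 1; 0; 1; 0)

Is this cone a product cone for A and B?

|A|·|B| = 6·2 = 12;  |P| = 11
  → cardinalities differ; no bijection possible.

Answer: NOT A VALID PRODUCT — |P|=11 ≠ |A|·|B|=12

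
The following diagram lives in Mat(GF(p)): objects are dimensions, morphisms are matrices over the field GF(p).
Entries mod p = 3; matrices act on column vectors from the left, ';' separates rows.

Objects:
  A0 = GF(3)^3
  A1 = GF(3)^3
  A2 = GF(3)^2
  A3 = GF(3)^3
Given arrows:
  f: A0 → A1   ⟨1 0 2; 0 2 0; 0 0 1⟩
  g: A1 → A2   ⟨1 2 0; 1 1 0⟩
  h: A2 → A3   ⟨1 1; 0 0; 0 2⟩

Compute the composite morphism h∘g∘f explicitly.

  e0=[1,0,0] f→[1,0,0] g→[1,1] h→[2,0,2]
  e1=[0,1,0] f→[0,2,0] g→[1,2] h→[0,0,1]
  e2=[0,0,1] f→[2,0,1] g→[2,2] h→[1,0,1]
⟦path⟧: ⟨2 0 1; 0 0 0; 2 1 1⟩

Answer: ⟨2 0 1; 0 0 0; 2 1 1⟩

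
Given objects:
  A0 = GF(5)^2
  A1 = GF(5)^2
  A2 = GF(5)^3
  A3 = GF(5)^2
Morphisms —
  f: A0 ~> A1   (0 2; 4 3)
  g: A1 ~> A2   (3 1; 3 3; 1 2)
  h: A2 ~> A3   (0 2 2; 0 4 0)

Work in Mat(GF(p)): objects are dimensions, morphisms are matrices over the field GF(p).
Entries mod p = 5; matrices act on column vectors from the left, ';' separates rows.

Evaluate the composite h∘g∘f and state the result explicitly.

Answer: (0 1; 3 0)

Work:
  e0=(1,0) f~>(0,4) g~>(4,2,3) h~>(0,3)
  e1=(0,1) f~>(2,3) g~>(4,0,3) h~>(1,0)
⟦path⟧: (0 1; 3 0)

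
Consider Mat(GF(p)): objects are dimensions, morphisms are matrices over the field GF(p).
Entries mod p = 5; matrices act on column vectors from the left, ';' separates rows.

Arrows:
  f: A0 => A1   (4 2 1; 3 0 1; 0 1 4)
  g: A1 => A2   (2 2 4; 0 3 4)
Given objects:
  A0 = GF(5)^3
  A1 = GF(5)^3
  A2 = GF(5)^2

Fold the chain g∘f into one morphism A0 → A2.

  e0=(1,0,0) f=>(4,3,0) g=>(4,4)
  e1=(0,1,0) f=>(2,0,1) g=>(3,4)
  e2=(0,0,1) f=>(1,1,4) g=>(0,4)
⟦path⟧: (4 3 0; 4 4 4)

Answer: (4 3 0; 4 4 4)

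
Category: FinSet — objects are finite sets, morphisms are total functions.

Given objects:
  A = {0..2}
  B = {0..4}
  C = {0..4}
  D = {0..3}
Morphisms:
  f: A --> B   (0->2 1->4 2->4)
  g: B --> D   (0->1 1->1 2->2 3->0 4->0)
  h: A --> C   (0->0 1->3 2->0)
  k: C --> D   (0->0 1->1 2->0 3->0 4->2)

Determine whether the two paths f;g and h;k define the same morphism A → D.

Answer: DOES NOT COMMUTE

Derivation:
Path 1 = f;g:
  0 f-->2 g-->2
  1 f-->4 g-->0
  2 f-->4 g-->0
  result₁ = (0->2 1->0 2->0)
Path 2 = h;k:
  0 h-->0 k-->0
  1 h-->3 k-->0
  2 h-->0 k-->0
  result₂ = (0->0 1->0 2->0)
Equal? distinct morphisms ✗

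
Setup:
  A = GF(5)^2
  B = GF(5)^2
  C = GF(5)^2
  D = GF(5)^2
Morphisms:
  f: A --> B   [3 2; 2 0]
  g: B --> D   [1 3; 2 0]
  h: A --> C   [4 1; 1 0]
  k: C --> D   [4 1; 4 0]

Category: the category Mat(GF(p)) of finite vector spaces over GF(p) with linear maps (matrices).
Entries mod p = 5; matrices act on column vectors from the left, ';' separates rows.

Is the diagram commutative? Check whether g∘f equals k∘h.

Answer: DOES NOT COMMUTE

Derivation:
Along f;g (path 1):
  e0=[1,0] f-->[3,2] g-->[4,1]
  e1=[0,1] f-->[2,0] g-->[2,4]
  result₁ = [4 2; 1 4]
Along h;k (path 2):
  e0=[1,0] h-->[4,1] k-->[2,1]
  e1=[0,1] h-->[1,0] k-->[4,4]
  result₂ = [2 4; 1 4]
Equal? NO — does not commute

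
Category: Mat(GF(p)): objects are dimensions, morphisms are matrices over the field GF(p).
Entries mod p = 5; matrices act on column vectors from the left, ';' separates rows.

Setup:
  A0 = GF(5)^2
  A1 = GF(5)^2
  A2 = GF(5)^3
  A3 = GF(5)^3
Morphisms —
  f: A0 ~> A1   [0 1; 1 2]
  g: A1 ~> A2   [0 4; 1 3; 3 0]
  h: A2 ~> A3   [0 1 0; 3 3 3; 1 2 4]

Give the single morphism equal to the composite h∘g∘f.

  e0=[1,0] f~>[0,1] g~>[4,3,0] h~>[3,1,0]
  e1=[0,1] f~>[1,2] g~>[3,2,3] h~>[2,4,4]
⟦path⟧: [3 2; 1 4; 0 4]

Answer: [3 2; 1 4; 0 4]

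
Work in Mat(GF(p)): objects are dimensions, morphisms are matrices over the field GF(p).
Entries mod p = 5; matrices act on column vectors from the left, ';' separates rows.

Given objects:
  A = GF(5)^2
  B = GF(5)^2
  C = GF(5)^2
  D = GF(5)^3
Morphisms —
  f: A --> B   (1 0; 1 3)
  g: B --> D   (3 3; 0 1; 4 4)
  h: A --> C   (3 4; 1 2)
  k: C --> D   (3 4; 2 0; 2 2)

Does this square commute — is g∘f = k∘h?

Answer: DOES NOT COMMUTE

Trace:
Along f;g (path 1):
  e0=(1,0) f-->(1,1) g-->(1,1,3)
  e1=(0,1) f-->(0,3) g-->(4,3,2)
  composite₁ = (1 4; 1 3; 3 2)
Along h;k (path 2):
  e0=(1,0) h-->(3,1) k-->(3,1,3)
  e1=(0,1) h-->(4,2) k-->(0,3,2)
  composite₂ = (3 0; 1 3; 3 2)
Equal? differ; not commutative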